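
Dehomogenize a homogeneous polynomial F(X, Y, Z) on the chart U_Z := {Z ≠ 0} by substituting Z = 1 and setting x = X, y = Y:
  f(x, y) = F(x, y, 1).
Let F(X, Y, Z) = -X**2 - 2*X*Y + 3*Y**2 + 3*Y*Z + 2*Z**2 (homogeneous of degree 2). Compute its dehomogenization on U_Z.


f(x, y) = -x**2 - 2*x*y + 3*y**2 + 3*y + 2

On U_Z we set Z = 1. Each monomial c·X^i·Y^j·Z^k in F becomes c·x^i·y^j·1^k = c·x^i·y^j.
Substituting Z = 1: F(X, Y, 1) = -x**2 - 2*x*y + 3*y**2 + 3*y + 2.
Note: deg(f) ≤ deg(F) = 2; strict inequality happens when F is divisible by Z (lost terms).


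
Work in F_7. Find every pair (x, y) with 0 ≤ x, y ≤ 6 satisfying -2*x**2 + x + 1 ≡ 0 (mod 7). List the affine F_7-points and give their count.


Affine F_7-points: {(1, 0), (1, 1), (1, 2), (1, 3), (1, 4), (1, 5), (1, 6), (3, 0), (3, 1), (3, 2), (3, 3), (3, 4), (3, 5), (3, 6)}; count = 14.

For each of the 49 pairs (x, y) ∈ F_7², evaluate f(x, y) mod 7. Record the zeros.
  x = 0: [0↦1, 1↦1, 2↦1, 3↦1, 4↦1, 5↦1, 6↦1]  zeros at y ∈ ∅
  x = 1: [0↦0, 1↦0, 2↦0, 3↦0, 4↦0, 5↦0, 6↦0]  zeros at y ∈ {0, 1, 2, 3, 4, 5, 6}
  x = 2: [0↦2, 1↦2, 2↦2, 3↦2, 4↦2, 5↦2, 6↦2]  zeros at y ∈ ∅
  x = 3: [0↦0, 1↦0, 2↦0, 3↦0, 4↦0, 5↦0, 6↦0]  zeros at y ∈ {0, 1, 2, 3, 4, 5, 6}
  x = 4: [0↦1, 1↦1, 2↦1, 3↦1, 4↦1, 5↦1, 6↦1]  zeros at y ∈ ∅
  x = 5: [0↦5, 1↦5, 2↦5, 3↦5, 4↦5, 5↦5, 6↦5]  zeros at y ∈ ∅
  x = 6: [0↦5, 1↦5, 2↦5, 3↦5, 4↦5, 5↦5, 6↦5]  zeros at y ∈ ∅
Collecting zeros: affine points = {(1, 0), (1, 1), (1, 2), (1, 3), (1, 4), (1, 5), (1, 6), (3, 0), (3, 1), (3, 2), (3, 3), (3, 4), (3, 5), (3, 6)}.
Total count |C(F_7)_aff| = 14.


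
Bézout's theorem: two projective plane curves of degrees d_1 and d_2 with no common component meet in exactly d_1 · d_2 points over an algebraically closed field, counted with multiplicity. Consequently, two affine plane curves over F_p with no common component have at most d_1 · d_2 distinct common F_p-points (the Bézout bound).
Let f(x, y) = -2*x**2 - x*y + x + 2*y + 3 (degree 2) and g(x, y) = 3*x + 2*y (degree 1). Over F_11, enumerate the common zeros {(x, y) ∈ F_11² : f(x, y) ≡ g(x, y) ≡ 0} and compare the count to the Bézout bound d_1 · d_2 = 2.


Common zeros: ∅; count = 0; Bézout bound = 2.

deg(f) = 2, deg(g) = 1, so Bézout bound = 2.
Scan x ∈ F_11. For each x, list the y ∈ F_11 with f(x, y) ≡ 0 and those with g(x, y) ≡ 0 (mod 11); the common zeros in that column are the intersection.
  x = 0: f ≡ 0 at y ∈ {4}; g ≡ 0 at y ∈ {0}; common: ∅.
  x = 1: f ≡ 0 at y ∈ {9}; g ≡ 0 at y ∈ {4}; common: ∅.
  x = 2: f ≡ 0 at y ∈ ∅; g ≡ 0 at y ∈ {8}; common: ∅.
  x = 3: f ≡ 0 at y ∈ {10}; g ≡ 0 at y ∈ {1}; common: ∅.
  x = 4: f ≡ 0 at y ∈ {4}; g ≡ 0 at y ∈ {5}; common: ∅.
  x = 5: f ≡ 0 at y ∈ {8}; g ≡ 0 at y ∈ {9}; common: ∅.
  x = 6: f ≡ 0 at y ∈ {9}; g ≡ 0 at y ∈ {2}; common: ∅.
  x = 7: f ≡ 0 at y ∈ {0}; g ≡ 0 at y ∈ {6}; common: ∅.
  x = 8: f ≡ 0 at y ∈ {8}; g ≡ 0 at y ∈ {10}; common: ∅.
  x = 9: f ≡ 0 at y ∈ {10}; g ≡ 0 at y ∈ {3}; common: ∅.
  x = 10: f ≡ 0 at y ∈ {0}; g ≡ 0 at y ∈ {7}; common: ∅.
Collecting: common zeros = ∅, so the count is 0.
Comparison with the Bézout bound: 0 ≤ 2 = deg(f)·deg(g), as expected for curves with no common component (the affine F_11-count falls short of the bound because intersections may lie at infinity, over extension fields, or carry multiplicity).


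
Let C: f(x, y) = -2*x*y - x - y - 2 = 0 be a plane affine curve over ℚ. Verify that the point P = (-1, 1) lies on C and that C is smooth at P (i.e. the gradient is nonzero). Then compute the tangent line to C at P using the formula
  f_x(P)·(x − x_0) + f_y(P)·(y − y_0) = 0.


Tangent line at P: -3*x + y - 4 = 0.

Step 1: f(-1, 1) = 0, so P lies on C.
Step 2: partial derivatives
  f_x(x, y) = -2*y - 1, f_y(x, y) = -2*x - 1.
  f_x(P) = -3, f_y(P) = 1 (gradient nonzero, so P is smooth).
Step 3: tangent line at P: -3·(x − -1) + 1·(y − 1) = 0.
Expanding: -3*x + y - 4 = 0.


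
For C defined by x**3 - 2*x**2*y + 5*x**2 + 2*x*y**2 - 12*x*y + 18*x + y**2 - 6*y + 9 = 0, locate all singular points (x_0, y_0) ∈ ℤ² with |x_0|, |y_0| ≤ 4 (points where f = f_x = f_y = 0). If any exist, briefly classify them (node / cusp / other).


Singular points: {(0, 3)}; classification: node.

Compute partial derivatives:
  f_x = 3*x**2 - 4*x*y + 10*x + 2*y**2 - 12*y + 18.
  f_y = -2*x**2 + 4*x*y - 12*x + 2*y - 6.
Scan x_0 ∈ {−4, ..., 4}. For each x_0, f_y(x_0, y) is a polynomial in y; find its integer roots y ∈ {−4, ..., 4}, then test f_x and f at those candidates.
  x = -4: f_y(-4, y) = 10 - 14*y; no integer root y with |y| ≤ 4.
  x = -3: f_y(-3, y) = 12 - 10*y; no integer root y with |y| ≤ 4.
  x = -2: f_y(-2, y) = 10 - 6*y; no integer root y with |y| ≤ 4.
  x = -1: f_y(-1, y) = 4 - 2*y; vanishes at y ∈ {2}. (-1, 2): f_x = 3 ≠ 0.
  x = 0: f_y(0, y) = 2*y - 6; vanishes at y ∈ {3}. (0, 3): f_x = 0, f = 0 — SINGULAR.
  x = 1: f_y(1, y) = 6*y - 20; no integer root y with |y| ≤ 4.
  x = 2: f_y(2, y) = 10*y - 38; no integer root y with |y| ≤ 4.
  x = 3: f_y(3, y) = 14*y - 60; no integer root y with |y| ≤ 4.
  x = 4: f_y(4, y) = 18*y - 86; no integer root y with |y| ≤ 4.
Only singular point on the grid: (0, 3).
Classify: substitute x = 0 + u, y = 3 + v and expand: f = u**3 - 2*u**2*v - u**2 + 2*u*v**2 + v**2.
No constant or linear terms (consistent with a singular point). Quadratic part: -u**2 + v**2. Cubic part: u**3 - 2*u**2*v + 2*u*v**2.
The quadratic part v**2 - u**2 = (v − u)(v + u) splits into two distinct linear factors, so there are two distinct tangent lines y − 3 = ±(x − 0) — this is a node (ordinary double point).
Classification: node.


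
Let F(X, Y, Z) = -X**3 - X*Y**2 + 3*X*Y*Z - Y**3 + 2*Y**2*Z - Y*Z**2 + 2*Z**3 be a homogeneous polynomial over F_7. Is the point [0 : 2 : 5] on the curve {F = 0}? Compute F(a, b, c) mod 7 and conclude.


F(0,2,5) ≡ 1 (mod 7); P is NOT on the curve.

Evaluate F(0, 2, 5) term-by-term (mod 7).
  -X**3 ↦ -1·0·1·1 = 0
  -X*Y**2 ↦ -1·0·4·1 = 0
  3*X*Y*Z ↦ 3·0·2·5 = 0
  -Y**3 ↦ -1·1·8·1 = -8
  2*Y**2*Z ↦ 2·1·4·5 = 40
  -Y*Z**2 ↦ -1·1·2·25 = -50
  2*Z**3 ↦ 2·1·1·125 = 250
Sum: F(0, 2, 5) = (0) + (0) + (0) + (-8) + (40) + (-50) + (250) = 232.
Reducing mod 7: 232 ≡ 1 (mod 7).
Since F(a, b, c) ≡ 1 ≠ 0 (mod 7), P does NOT lie on the curve.


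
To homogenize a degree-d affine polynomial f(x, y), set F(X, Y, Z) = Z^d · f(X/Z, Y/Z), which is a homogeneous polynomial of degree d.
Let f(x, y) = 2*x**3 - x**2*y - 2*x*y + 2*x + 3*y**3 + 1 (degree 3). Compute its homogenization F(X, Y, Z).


F(X, Y, Z) = 2*X**3 - X**2*Y - 2*X*Y*Z + 2*X*Z**2 + 3*Y**3 + Z**3

deg(f) = 3.
Substitute x = X/Z, y = Y/Z into f, then multiply by Z^3.
  monomial 2·x^3·y^0 ↦ 2·X^3·Y^0·Z^0.
  monomial -1·x^2·y^1 ↦ -1·X^2·Y^1·Z^0.
  monomial -2·x^1·y^1 ↦ -2·X^1·Y^1·Z^1.
  monomial 2·x^1·y^0 ↦ 2·X^1·Y^0·Z^2.
  monomial 3·x^0·y^3 ↦ 3·X^0·Y^3·Z^0.
  monomial 1·x^0·y^0 ↦ 1·X^0·Y^0·Z^3.
Collecting: F(X, Y, Z) = 2*X**3 - X**2*Y - 2*X*Y*Z + 2*X*Z**2 + 3*Y**3 + Z**3.


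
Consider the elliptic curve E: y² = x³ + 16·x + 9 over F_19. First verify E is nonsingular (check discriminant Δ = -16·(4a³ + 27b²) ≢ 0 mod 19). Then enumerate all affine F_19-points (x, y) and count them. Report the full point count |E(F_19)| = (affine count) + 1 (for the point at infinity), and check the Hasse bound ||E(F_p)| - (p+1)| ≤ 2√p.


Affine points = {(0, 3), (0, 16), (1, 8), (1, 11), (2, 7), (2, 12), (4, 2), (4, 17), (5, 9), (5, 10), (6, 6), (6, 13), (13, 1), (13, 18), (17, 8), (17, 11), (18, 7), (18, 12)}; affine count = 18; |E(F_19)| = 19.

Discriminant check: Δ ∝ 4a³ + 27b² = 4·16³ + 27·9² = 4·4096 + 27·81 ≡ 8 (mod 19). Nonzero ⇒ E is nonsingular.
For each x ∈ F_19, compute rhs = x³ + 16·x + 9 mod 19, then count y ∈ F_19 with y² ≡ rhs.
  x = 0: rhs = 9, matching y values: 3, 16 (2 points).
  x = 1: rhs = 7, matching y values: 8, 11 (2 points).
  x = 2: rhs = 11, matching y values: 7, 12 (2 points).
  x = 3: rhs = 8, matching y values: none (0 points).
  x = 4: rhs = 4, matching y values: 2, 17 (2 points).
  x = 5: rhs = 5, matching y values: 9, 10 (2 points).
  x = 6: rhs = 17, matching y values: 6, 13 (2 points).
  x = 7: rhs = 8, matching y values: none (0 points).
  x = 8: rhs = 3, matching y values: none (0 points).
  x = 9: rhs = 8, matching y values: none (0 points).
  x = 10: rhs = 10, matching y values: none (0 points).
  x = 11: rhs = 15, matching y values: none (0 points).
  x = 12: rhs = 10, matching y values: none (0 points).
  x = 13: rhs = 1, matching y values: 1, 18 (2 points).
  x = 14: rhs = 13, matching y values: none (0 points).
  x = 15: rhs = 14, matching y values: none (0 points).
  x = 16: rhs = 10, matching y values: none (0 points).
  x = 17: rhs = 7, matching y values: 8, 11 (2 points).
  x = 18: rhs = 11, matching y values: 7, 12 (2 points).
Total affine count: 18.
Full point count |E(F_19)| = 18 + 1 = 19.
Hasse bound: |19 − (19+1)| = |-1| = 1 ≤ 2√19 ≈ 8.7178 ✓.


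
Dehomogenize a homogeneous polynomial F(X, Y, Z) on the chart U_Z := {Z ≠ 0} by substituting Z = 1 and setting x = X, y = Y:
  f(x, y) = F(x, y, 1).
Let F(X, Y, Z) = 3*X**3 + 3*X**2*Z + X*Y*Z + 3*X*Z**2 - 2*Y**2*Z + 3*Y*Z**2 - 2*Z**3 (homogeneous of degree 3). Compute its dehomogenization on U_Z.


f(x, y) = 3*x**3 + 3*x**2 + x*y + 3*x - 2*y**2 + 3*y - 2

On U_Z we set Z = 1. Each monomial c·X^i·Y^j·Z^k in F becomes c·x^i·y^j·1^k = c·x^i·y^j.
Substituting Z = 1: F(X, Y, 1) = 3*x**3 + 3*x**2 + x*y + 3*x - 2*y**2 + 3*y - 2.
Note: deg(f) ≤ deg(F) = 3; strict inequality happens when F is divisible by Z (lost terms).


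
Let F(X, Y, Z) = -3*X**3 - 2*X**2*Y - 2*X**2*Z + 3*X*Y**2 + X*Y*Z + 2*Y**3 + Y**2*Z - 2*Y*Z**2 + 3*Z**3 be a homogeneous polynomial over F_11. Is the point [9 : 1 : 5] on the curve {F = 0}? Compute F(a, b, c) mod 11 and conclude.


F(9,1,5) ≡ 6 (mod 11); P is NOT on the curve.

Evaluate F(9, 1, 5) term-by-term (mod 11).
  -3*X**3 ↦ -3·729·1·1 = -2187
  -2*X**2*Y ↦ -2·81·1·1 = -162
  -2*X**2*Z ↦ -2·81·1·5 = -810
  3*X*Y**2 ↦ 3·9·1·1 = 27
  X*Y*Z ↦ 1·9·1·5 = 45
  2*Y**3 ↦ 2·1·1·1 = 2
  Y**2*Z ↦ 1·1·1·5 = 5
  -2*Y*Z**2 ↦ -2·1·1·25 = -50
  3*Z**3 ↦ 3·1·1·125 = 375
Sum: F(9, 1, 5) = (-2187) + (-162) + (-810) + (27) + (45) + (2) + (5) + (-50) + (375) = -2755.
Reducing mod 11: -2755 ≡ 6 (mod 11).
Since F(a, b, c) ≡ 6 ≠ 0 (mod 11), P does NOT lie on the curve.


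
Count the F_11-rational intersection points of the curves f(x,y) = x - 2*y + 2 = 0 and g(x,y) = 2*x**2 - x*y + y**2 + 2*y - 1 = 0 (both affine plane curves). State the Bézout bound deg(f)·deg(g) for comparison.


Common zeros: {(2, 2), (10, 6)}; count = 2; Bézout bound = 2.

deg(f) = 1, deg(g) = 2, so Bézout bound = 2.
Scan x ∈ F_11. For each x, list the y ∈ F_11 with f(x, y) ≡ 0 and those with g(x, y) ≡ 0 (mod 11); the common zeros in that column are the intersection.
  x = 0: f ≡ 0 at y ∈ {1}; g ≡ 0 at y ∈ ∅; common: ∅.
  x = 1: f ≡ 0 at y ∈ {7}; g ≡ 0 at y ∈ ∅; common: ∅.
  x = 2: f ≡ 0 at y ∈ {2}; g ≡ 0 at y ∈ {2, 9}; common: {2}.
  x = 3: f ≡ 0 at y ∈ {8}; g ≡ 0 at y ∈ ∅; common: ∅.
  x = 4: f ≡ 0 at y ∈ {3}; g ≡ 0 at y ∈ {6, 7}; common: ∅.
  x = 5: f ≡ 0 at y ∈ {9}; g ≡ 0 at y ∈ {7}; common: ∅.
  x = 6: f ≡ 0 at y ∈ {4}; g ≡ 0 at y ∈ ∅; common: ∅.
  x = 7: f ≡ 0 at y ∈ {10}; g ≡ 0 at y ∈ {8}; common: ∅.
  x = 8: f ≡ 0 at y ∈ {5}; g ≡ 0 at y ∈ {8, 9}; common: ∅.
  x = 9: f ≡ 0 at y ∈ {0}; g ≡ 0 at y ∈ ∅; common: ∅.
  x = 10: f ≡ 0 at y ∈ {6}; g ≡ 0 at y ∈ {2, 6}; common: {6}.
Collecting: common zeros = {(2, 2), (10, 6)}, so the count is 2.
Comparison with the Bézout bound: 2 ≤ 2 = deg(f)·deg(g), as expected for curves with no common component (the bound is attained).


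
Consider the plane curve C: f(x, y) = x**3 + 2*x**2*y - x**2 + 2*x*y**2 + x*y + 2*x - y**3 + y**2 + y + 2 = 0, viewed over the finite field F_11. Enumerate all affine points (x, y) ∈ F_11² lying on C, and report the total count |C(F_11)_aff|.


Affine F_11-points: {(0, 2), (2, 2), (2, 7), (4, 4), (4, 8), (5, 3), (6, 2), (7, 8), (7, 10), (9, 1), (10, 6)}; count = 11.

For each of the 121 pairs (x, y) ∈ F_11², evaluate f(x, y) mod 11. Record the zeros.
  x = 0: [0↦2, 1↦3, 2↦0, 3↦9, 4↦2, 5↦6, 6↦4, 7↦1, 8↦2, 9↦1, 10↦3]  zeros at y ∈ {2}
  x = 1: [0↦4, 1↦10, 2↦5, 3↦5, 4↦4, 5↦7, 6↦8, 7↦1, 8↦2, 9↦5, 10↦4]  zeros at y ∈ ∅
  x = 2: [0↦10, 1↦3, 2↦0, 3↦6, 4↦4, 5↦10, 6↦7, 7↦0, 8↦5, 9↦5, 10↦5]  zeros at y ∈ {2, 7}
  x = 3: [0↦4, 1↦10, 2↦2, 3↦7, 4↦8, 5↦10, 6↦7, 7↦4, 8↦6, 9↦7, 10↦1]  zeros at y ∈ ∅
  x = 4: [0↦3, 1↦4, 2↦6, 3↦3, 4↦0, 5↦2, 6↦3, 7↦8, 8↦0, 9↦6, 10↦9]  zeros at y ∈ {4, 8}
  x = 5: [0↦2, 1↦2, 2↦7, 3↦0, 4↦8, 5↦3, 6↦1, 7↦7, 8↦4, 9↦8, 10↦2]  zeros at y ∈ {3}
  x = 6: [0↦7, 1↦10, 2↦0, 3↦4, 4↦5, 5↦8, 6↦7, 7↦7, 8↦2, 9↦8, 10↦8]  zeros at y ∈ {2}
  x = 7: [0↦2, 1↦1, 2↦2, 3↦10, 4↦8, 5↦1, 6↦5, 7↦3, 8↦0, 9↦1, 10↦0]  zeros at y ∈ {8, 10}
  x = 8: [0↦4, 1↦3, 2↦8, 3↦2, 4↦1, 5↦10, 6↦1, 7↦1, 8↦4, 9↦4, 10↦6]  zeros at y ∈ ∅
  x = 9: [0↦8, 1↦0, 2↦2, 3↦8, 4↦1, 5↦8, 6↦1, 7↦7, 8↦9, 9↦1, 10↦10]  zeros at y ∈ {1}
  x = 10: [0↦9, 1↦9, 2↦1, 3↦1, 4↦3, 5↦1, 6↦0, 7↦5, 8↦10, 9↦9, 10↦7]  zeros at y ∈ {6}
Collecting zeros: affine points = {(0, 2), (2, 2), (2, 7), (4, 4), (4, 8), (5, 3), (6, 2), (7, 8), (7, 10), (9, 1), (10, 6)}.
Total count |C(F_11)_aff| = 11.


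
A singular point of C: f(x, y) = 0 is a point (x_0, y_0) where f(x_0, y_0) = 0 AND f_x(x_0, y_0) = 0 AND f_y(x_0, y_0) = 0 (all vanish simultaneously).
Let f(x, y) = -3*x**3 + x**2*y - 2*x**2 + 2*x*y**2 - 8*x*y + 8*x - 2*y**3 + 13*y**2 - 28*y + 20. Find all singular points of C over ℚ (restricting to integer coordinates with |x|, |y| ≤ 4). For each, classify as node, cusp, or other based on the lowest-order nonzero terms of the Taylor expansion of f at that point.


Singular points: {(0, 2)}; classification: cusp.

Compute partial derivatives:
  f_x = -9*x**2 + 2*x*y - 4*x + 2*y**2 - 8*y + 8.
  f_y = x**2 + 4*x*y - 8*x - 6*y**2 + 26*y - 28.
Scan x_0 ∈ {−4, ..., 4}. For each x_0, f_y(x_0, y) is a polynomial in y; find its integer roots y ∈ {−4, ..., 4}, then test f_x and f at those candidates.
  x = -4: f_y(-4, y) = -6*y**2 + 10*y + 20; no integer root y with |y| ≤ 4.
  x = -3: f_y(-3, y) = -6*y**2 + 14*y + 5; no integer root y with |y| ≤ 4.
  x = -2: f_y(-2, y) = -6*y**2 + 18*y - 8; no integer root y with |y| ≤ 4.
  x = -1: f_y(-1, y) = -6*y**2 + 22*y - 19; no integer root y with |y| ≤ 4.
  x = 0: f_y(0, y) = -6*y**2 + 26*y - 28; vanishes at y ∈ {2}. (0, 2): f_x = 0, f = 0 — SINGULAR.
  x = 1: f_y(1, y) = -6*y**2 + 30*y - 35; no integer root y with |y| ≤ 4.
  x = 2: f_y(2, y) = -6*y**2 + 34*y - 40; vanishes at y ∈ {4}. (2, 4): f_x = -20 ≠ 0.
  x = 3: f_y(3, y) = -6*y**2 + 38*y - 43; no integer root y with |y| ≤ 4.
  x = 4: f_y(4, y) = -6*y**2 + 42*y - 44; no integer root y with |y| ≤ 4.
Only singular point on the grid: (0, 2).
Classify: substitute x = 0 + u, y = 2 + v and expand: f = -3*u**3 + u**2*v + 2*u*v**2 - 2*v**3 + v**2.
No constant or linear terms (consistent with a singular point). Quadratic part: v**2. Cubic part: -3*u**3 + u**2*v + 2*u*v**2 - 2*v**3.
The quadratic part v**2 is a perfect square, so there is a single (double) tangent line v = 0, i.e. y = 2. Restricting the cubic part to that line (v = 0) leaves -3*u**3 ≠ 0, so f is not divisible by v and the branch is v² ≈ 3*u**3 to lowest order — this is a cusp.
Classification: cusp.


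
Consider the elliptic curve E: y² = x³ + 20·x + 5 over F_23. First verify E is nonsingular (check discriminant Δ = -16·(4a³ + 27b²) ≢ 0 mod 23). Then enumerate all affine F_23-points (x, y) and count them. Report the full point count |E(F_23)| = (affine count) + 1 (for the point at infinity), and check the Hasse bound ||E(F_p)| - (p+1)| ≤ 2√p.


Affine points = {(1, 7), (1, 16), (3, 0), (5, 0), (10, 3), (10, 20), (12, 8), (12, 15), (13, 1), (13, 22), (14, 4), (14, 19), (15, 0), (21, 7), (21, 16)}; affine count = 15; |E(F_23)| = 16.

Discriminant check: Δ ∝ 4a³ + 27b² = 4·20³ + 27·5² = 4·8000 + 27·25 ≡ 15 (mod 23). Nonzero ⇒ E is nonsingular.
For each x ∈ F_23, compute rhs = x³ + 20·x + 5 mod 23, then count y ∈ F_23 with y² ≡ rhs.
  x = 0: rhs = 5, matching y values: none (0 points).
  x = 1: rhs = 3, matching y values: 7, 16 (2 points).
  x = 2: rhs = 7, matching y values: none (0 points).
  x = 3: rhs = 0, matching y values: 0 (1 points).
  x = 4: rhs = 11, matching y values: none (0 points).
  x = 5: rhs = 0, matching y values: 0 (1 points).
  x = 6: rhs = 19, matching y values: none (0 points).
  x = 7: rhs = 5, matching y values: none (0 points).
  x = 8: rhs = 10, matching y values: none (0 points).
  x = 9: rhs = 17, matching y values: none (0 points).
  x = 10: rhs = 9, matching y values: 3, 20 (2 points).
  x = 11: rhs = 15, matching y values: none (0 points).
  x = 12: rhs = 18, matching y values: 8, 15 (2 points).
  x = 13: rhs = 1, matching y values: 1, 22 (2 points).
  x = 14: rhs = 16, matching y values: 4, 19 (2 points).
  x = 15: rhs = 0, matching y values: 0 (1 points).
  x = 16: rhs = 5, matching y values: none (0 points).
  x = 17: rhs = 14, matching y values: none (0 points).
  x = 18: rhs = 10, matching y values: none (0 points).
  x = 19: rhs = 22, matching y values: none (0 points).
  x = 20: rhs = 10, matching y values: none (0 points).
  x = 21: rhs = 3, matching y values: 7, 16 (2 points).
  x = 22: rhs = 7, matching y values: none (0 points).
Total affine count: 15.
Full point count |E(F_23)| = 15 + 1 = 16.
Hasse bound: |16 − (23+1)| = |-8| = 8 ≤ 2√23 ≈ 9.5917 ✓.


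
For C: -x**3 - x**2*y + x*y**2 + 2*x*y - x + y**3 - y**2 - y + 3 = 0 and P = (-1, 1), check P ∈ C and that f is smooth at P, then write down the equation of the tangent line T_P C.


Tangent line at P: x - 5*y + 6 = 0.

Step 1: f(-1, 1) = 0, so P lies on C.
Step 2: partial derivatives
  f_x(x, y) = -3*x**2 - 2*x*y + y**2 + 2*y - 1, f_y(x, y) = -x**2 + 2*x*y + 2*x + 3*y**2 - 2*y - 1.
  f_x(P) = 1, f_y(P) = -5 (gradient nonzero, so P is smooth).
Step 3: tangent line at P: 1·(x − -1) + -5·(y − 1) = 0.
Expanding: x - 5*y + 6 = 0.


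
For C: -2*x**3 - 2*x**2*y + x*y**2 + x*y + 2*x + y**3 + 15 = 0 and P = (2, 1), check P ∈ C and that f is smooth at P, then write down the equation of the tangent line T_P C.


Tangent line at P: -28*x + y + 55 = 0.

Step 1: f(2, 1) = 0, so P lies on C.
Step 2: partial derivatives
  f_x(x, y) = -6*x**2 - 4*x*y + y**2 + y + 2, f_y(x, y) = -2*x**2 + 2*x*y + x + 3*y**2.
  f_x(P) = -28, f_y(P) = 1 (gradient nonzero, so P is smooth).
Step 3: tangent line at P: -28·(x − 2) + 1·(y − 1) = 0.
Expanding: -28*x + y + 55 = 0.


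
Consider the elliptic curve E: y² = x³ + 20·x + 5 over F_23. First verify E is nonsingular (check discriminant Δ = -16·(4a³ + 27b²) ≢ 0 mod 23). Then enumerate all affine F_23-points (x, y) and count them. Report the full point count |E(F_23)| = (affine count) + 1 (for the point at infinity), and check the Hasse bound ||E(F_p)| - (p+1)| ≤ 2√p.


Affine points = {(1, 7), (1, 16), (3, 0), (5, 0), (10, 3), (10, 20), (12, 8), (12, 15), (13, 1), (13, 22), (14, 4), (14, 19), (15, 0), (21, 7), (21, 16)}; affine count = 15; |E(F_23)| = 16.

Discriminant check: Δ ∝ 4a³ + 27b² = 4·20³ + 27·5² = 4·8000 + 27·25 ≡ 15 (mod 23). Nonzero ⇒ E is nonsingular.
For each x ∈ F_23, compute rhs = x³ + 20·x + 5 mod 23, then count y ∈ F_23 with y² ≡ rhs.
  x = 0: rhs = 5, matching y values: none (0 points).
  x = 1: rhs = 3, matching y values: 7, 16 (2 points).
  x = 2: rhs = 7, matching y values: none (0 points).
  x = 3: rhs = 0, matching y values: 0 (1 points).
  x = 4: rhs = 11, matching y values: none (0 points).
  x = 5: rhs = 0, matching y values: 0 (1 points).
  x = 6: rhs = 19, matching y values: none (0 points).
  x = 7: rhs = 5, matching y values: none (0 points).
  x = 8: rhs = 10, matching y values: none (0 points).
  x = 9: rhs = 17, matching y values: none (0 points).
  x = 10: rhs = 9, matching y values: 3, 20 (2 points).
  x = 11: rhs = 15, matching y values: none (0 points).
  x = 12: rhs = 18, matching y values: 8, 15 (2 points).
  x = 13: rhs = 1, matching y values: 1, 22 (2 points).
  x = 14: rhs = 16, matching y values: 4, 19 (2 points).
  x = 15: rhs = 0, matching y values: 0 (1 points).
  x = 16: rhs = 5, matching y values: none (0 points).
  x = 17: rhs = 14, matching y values: none (0 points).
  x = 18: rhs = 10, matching y values: none (0 points).
  x = 19: rhs = 22, matching y values: none (0 points).
  x = 20: rhs = 10, matching y values: none (0 points).
  x = 21: rhs = 3, matching y values: 7, 16 (2 points).
  x = 22: rhs = 7, matching y values: none (0 points).
Total affine count: 15.
Full point count |E(F_23)| = 15 + 1 = 16.
Hasse bound: |16 − (23+1)| = |-8| = 8 ≤ 2√23 ≈ 9.5917 ✓.


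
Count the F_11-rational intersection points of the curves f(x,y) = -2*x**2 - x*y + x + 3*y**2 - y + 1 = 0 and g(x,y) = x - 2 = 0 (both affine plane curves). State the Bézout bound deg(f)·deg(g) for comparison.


Common zeros: {(2, 5), (2, 7)}; count = 2; Bézout bound = 2.

deg(f) = 2, deg(g) = 1, so Bézout bound = 2.
Scan x ∈ F_11. For each x, list the y ∈ F_11 with f(x, y) ≡ 0 and those with g(x, y) ≡ 0 (mod 11); the common zeros in that column are the intersection.
  x = 0: f ≡ 0 at y ∈ {2}; g ≡ 0 at y ∈ ∅; common: ∅.
  x = 1: f ≡ 0 at y ∈ {0, 8}; g ≡ 0 at y ∈ ∅; common: ∅.
  x = 2: f ≡ 0 at y ∈ {5, 7}; g ≡ 0 at y ∈ {0, 1, 2, 3, 4, 5, 6, 7, 8, 9, 10}; common: {5, 7}.
  x = 3: f ≡ 0 at y ∈ ∅; g ≡ 0 at y ∈ ∅; common: ∅.
  x = 4: f ≡ 0 at y ∈ ∅; g ≡ 0 at y ∈ ∅; common: ∅.
  x = 5: f ≡ 0 at y ∈ {0, 2}; g ≡ 0 at y ∈ ∅; common: ∅.
  x = 6: f ≡ 0 at y ∈ {7, 10}; g ≡ 0 at y ∈ ∅; common: ∅.
  x = 7: f ≡ 0 at y ∈ {5}; g ≡ 0 at y ∈ ∅; common: ∅.
  x = 8: f ≡ 0 at y ∈ ∅; g ≡ 0 at y ∈ ∅; common: ∅.
  x = 9: f ≡ 0 at y ∈ ∅; g ≡ 0 at y ∈ ∅; common: ∅.
  x = 10: f ≡ 0 at y ∈ ∅; g ≡ 0 at y ∈ ∅; common: ∅.
Collecting: common zeros = {(2, 5), (2, 7)}, so the count is 2.
Comparison with the Bézout bound: 2 ≤ 2 = deg(f)·deg(g), as expected for curves with no common component (the bound is attained).


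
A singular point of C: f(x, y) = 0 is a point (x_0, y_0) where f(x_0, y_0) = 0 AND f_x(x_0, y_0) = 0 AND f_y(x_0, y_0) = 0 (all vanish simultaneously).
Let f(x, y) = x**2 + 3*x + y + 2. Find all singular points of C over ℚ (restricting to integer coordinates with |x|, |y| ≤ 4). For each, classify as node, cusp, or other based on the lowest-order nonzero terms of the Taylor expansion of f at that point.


No singular points in the scanned grid; C is smooth there.

Compute partial derivatives:
  f_x = 2*x + 3.
  f_y = 1.
f_y = 1 is a nonzero constant, so f_y never vanishes: no point (x, y) can satisfy f = f_x = f_y = 0. In particular no (x, y) ∈ {−4, ..., 4}² is singular; the curve is smooth.


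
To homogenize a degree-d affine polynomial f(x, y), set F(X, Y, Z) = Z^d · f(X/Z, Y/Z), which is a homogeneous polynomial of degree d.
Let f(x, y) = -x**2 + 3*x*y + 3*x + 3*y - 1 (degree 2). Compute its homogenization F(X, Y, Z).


F(X, Y, Z) = -X**2 + 3*X*Y + 3*X*Z + 3*Y*Z - Z**2

deg(f) = 2.
Substitute x = X/Z, y = Y/Z into f, then multiply by Z^2.
  monomial -1·x^2·y^0 ↦ -1·X^2·Y^0·Z^0.
  monomial 3·x^1·y^1 ↦ 3·X^1·Y^1·Z^0.
  monomial 3·x^1·y^0 ↦ 3·X^1·Y^0·Z^1.
  monomial 3·x^0·y^1 ↦ 3·X^0·Y^1·Z^1.
  monomial -1·x^0·y^0 ↦ -1·X^0·Y^0·Z^2.
Collecting: F(X, Y, Z) = -X**2 + 3*X*Y + 3*X*Z + 3*Y*Z - Z**2.


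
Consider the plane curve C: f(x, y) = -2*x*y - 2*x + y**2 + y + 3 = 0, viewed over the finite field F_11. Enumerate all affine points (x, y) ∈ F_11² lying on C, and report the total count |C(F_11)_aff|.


Affine F_11-points: {(0, 5), (3, 7), (3, 9), (4, 1), (4, 6), (6, 3), (6, 8), (7, 0), (7, 2), (10, 4)}; count = 10.

For each of the 121 pairs (x, y) ∈ F_11², evaluate f(x, y) mod 11. Record the zeros.
  x = 0: [0↦3, 1↦5, 2↦9, 3↦4, 4↦1, 5↦0, 6↦1, 7↦4, 8↦9, 9↦5, 10↦3]  zeros at y ∈ {5}
  x = 1: [0↦1, 1↦1, 2↦3, 3↦7, 4↦2, 5↦10, 6↦9, 7↦10, 8↦2, 9↦7, 10↦3]  zeros at y ∈ ∅
  x = 2: [0↦10, 1↦8, 2↦8, 3↦10, 4↦3, 5↦9, 6↦6, 7↦5, 8↦6, 9↦9, 10↦3]  zeros at y ∈ ∅
  x = 3: [0↦8, 1↦4, 2↦2, 3↦2, 4↦4, 5↦8, 6↦3, 7↦0, 8↦10, 9↦0, 10↦3]  zeros at y ∈ {7, 9}
  x = 4: [0↦6, 1↦0, 2↦7, 3↦5, 4↦5, 5↦7, 6↦0, 7↦6, 8↦3, 9↦2, 10↦3]  zeros at y ∈ {1, 6}
  x = 5: [0↦4, 1↦7, 2↦1, 3↦8, 4↦6, 5↦6, 6↦8, 7↦1, 8↦7, 9↦4, 10↦3]  zeros at y ∈ ∅
  x = 6: [0↦2, 1↦3, 2↦6, 3↦0, 4↦7, 5↦5, 6↦5, 7↦7, 8↦0, 9↦6, 10↦3]  zeros at y ∈ {3, 8}
  x = 7: [0↦0, 1↦10, 2↦0, 3↦3, 4↦8, 5↦4, 6↦2, 7↦2, 8↦4, 9↦8, 10↦3]  zeros at y ∈ {0, 2}
  x = 8: [0↦9, 1↦6, 2↦5, 3↦6, 4↦9, 5↦3, 6↦10, 7↦8, 8↦8, 9↦10, 10↦3]  zeros at y ∈ ∅
  x = 9: [0↦7, 1↦2, 2↦10, 3↦9, 4↦10, 5↦2, 6↦7, 7↦3, 8↦1, 9↦1, 10↦3]  zeros at y ∈ ∅
  x = 10: [0↦5, 1↦9, 2↦4, 3↦1, 4↦0, 5↦1, 6↦4, 7↦9, 8↦5, 9↦3, 10↦3]  zeros at y ∈ {4}
Collecting zeros: affine points = {(0, 5), (3, 7), (3, 9), (4, 1), (4, 6), (6, 3), (6, 8), (7, 0), (7, 2), (10, 4)}.
Total count |C(F_11)_aff| = 10.


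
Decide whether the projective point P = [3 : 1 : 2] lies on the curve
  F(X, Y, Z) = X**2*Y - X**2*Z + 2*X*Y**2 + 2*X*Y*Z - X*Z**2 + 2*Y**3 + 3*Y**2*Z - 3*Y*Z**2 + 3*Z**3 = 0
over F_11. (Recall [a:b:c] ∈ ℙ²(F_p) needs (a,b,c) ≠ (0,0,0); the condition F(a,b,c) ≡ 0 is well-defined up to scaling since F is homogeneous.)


F(3,1,2) ≡ 6 (mod 11); P is NOT on the curve.

Evaluate F(3, 1, 2) term-by-term (mod 11).
  X**2*Y ↦ 1·9·1·1 = 9
  -X**2*Z ↦ -1·9·1·2 = -18
  2*X*Y**2 ↦ 2·3·1·1 = 6
  2*X*Y*Z ↦ 2·3·1·2 = 12
  -X*Z**2 ↦ -1·3·1·4 = -12
  2*Y**3 ↦ 2·1·1·1 = 2
  3*Y**2*Z ↦ 3·1·1·2 = 6
  -3*Y*Z**2 ↦ -3·1·1·4 = -12
  3*Z**3 ↦ 3·1·1·8 = 24
Sum: F(3, 1, 2) = (9) + (-18) + (6) + (12) + (-12) + (2) + (6) + (-12) + (24) = 17.
Reducing mod 11: 17 ≡ 6 (mod 11).
Since F(a, b, c) ≡ 6 ≠ 0 (mod 11), P does NOT lie on the curve.


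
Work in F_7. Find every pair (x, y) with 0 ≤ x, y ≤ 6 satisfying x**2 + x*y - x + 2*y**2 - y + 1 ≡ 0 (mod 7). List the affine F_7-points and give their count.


Affine F_7-points: {(0, 2), (3, 0), (3, 6), (5, 0), (5, 5), (6, 2), (6, 6)}; count = 7.

For each of the 49 pairs (x, y) ∈ F_7², evaluate f(x, y) mod 7. Record the zeros.
  x = 0: [0↦1, 1↦2, 2↦0, 3↦2, 4↦1, 5↦4, 6↦4]  zeros at y ∈ {2}
  x = 1: [0↦1, 1↦3, 2↦2, 3↦5, 4↦5, 5↦2, 6↦3]  zeros at y ∈ ∅
  x = 2: [0↦3, 1↦6, 2↦6, 3↦3, 4↦4, 5↦2, 6↦4]  zeros at y ∈ ∅
  x = 3: [0↦0, 1↦4, 2↦5, 3↦3, 4↦5, 5↦4, 6↦0]  zeros at y ∈ {0, 6}
  x = 4: [0↦6, 1↦4, 2↦6, 3↦5, 4↦1, 5↦1, 6↦5]  zeros at y ∈ ∅
  x = 5: [0↦0, 1↦6, 2↦2, 3↦2, 4↦6, 5↦0, 6↦5]  zeros at y ∈ {0, 5}
  x = 6: [0↦3, 1↦3, 2↦0, 3↦1, 4↦6, 5↦1, 6↦0]  zeros at y ∈ {2, 6}
Collecting zeros: affine points = {(0, 2), (3, 0), (3, 6), (5, 0), (5, 5), (6, 2), (6, 6)}.
Total count |C(F_7)_aff| = 7.


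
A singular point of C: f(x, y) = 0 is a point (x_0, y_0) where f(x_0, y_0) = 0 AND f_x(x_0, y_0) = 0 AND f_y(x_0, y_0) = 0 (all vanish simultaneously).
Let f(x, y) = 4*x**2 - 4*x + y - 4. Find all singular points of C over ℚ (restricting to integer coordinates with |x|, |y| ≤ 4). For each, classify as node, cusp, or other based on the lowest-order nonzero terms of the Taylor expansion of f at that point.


No singular points in the scanned grid; C is smooth there.

Compute partial derivatives:
  f_x = 8*x - 4.
  f_y = 1.
f_y = 1 is a nonzero constant, so f_y never vanishes: no point (x, y) can satisfy f = f_x = f_y = 0. In particular no (x, y) ∈ {−4, ..., 4}² is singular; the curve is smooth.


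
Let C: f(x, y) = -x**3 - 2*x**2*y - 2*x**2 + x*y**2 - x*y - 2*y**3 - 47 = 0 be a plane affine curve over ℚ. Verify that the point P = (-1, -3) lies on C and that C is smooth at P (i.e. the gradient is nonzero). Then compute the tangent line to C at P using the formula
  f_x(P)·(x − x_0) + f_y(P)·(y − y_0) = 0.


Tangent line at P: x - 49*y - 146 = 0.

Step 1: f(-1, -3) = 0, so P lies on C.
Step 2: partial derivatives
  f_x(x, y) = -3*x**2 - 4*x*y - 4*x + y**2 - y, f_y(x, y) = -2*x**2 + 2*x*y - x - 6*y**2.
  f_x(P) = 1, f_y(P) = -49 (gradient nonzero, so P is smooth).
Step 3: tangent line at P: 1·(x − -1) + -49·(y − -3) = 0.
Expanding: x - 49*y - 146 = 0.


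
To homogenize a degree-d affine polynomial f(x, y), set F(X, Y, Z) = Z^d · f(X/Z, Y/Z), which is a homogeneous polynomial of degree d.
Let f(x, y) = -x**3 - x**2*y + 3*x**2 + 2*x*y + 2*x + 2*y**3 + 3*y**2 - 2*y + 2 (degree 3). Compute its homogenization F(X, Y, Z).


F(X, Y, Z) = -X**3 - X**2*Y + 3*X**2*Z + 2*X*Y*Z + 2*X*Z**2 + 2*Y**3 + 3*Y**2*Z - 2*Y*Z**2 + 2*Z**3

deg(f) = 3.
Substitute x = X/Z, y = Y/Z into f, then multiply by Z^3.
  monomial -1·x^3·y^0 ↦ -1·X^3·Y^0·Z^0.
  monomial -1·x^2·y^1 ↦ -1·X^2·Y^1·Z^0.
  monomial 3·x^2·y^0 ↦ 3·X^2·Y^0·Z^1.
  monomial 2·x^1·y^1 ↦ 2·X^1·Y^1·Z^1.
  monomial 2·x^1·y^0 ↦ 2·X^1·Y^0·Z^2.
  monomial 2·x^0·y^3 ↦ 2·X^0·Y^3·Z^0.
  monomial 3·x^0·y^2 ↦ 3·X^0·Y^2·Z^1.
  monomial -2·x^0·y^1 ↦ -2·X^0·Y^1·Z^2.
  monomial 2·x^0·y^0 ↦ 2·X^0·Y^0·Z^3.
Collecting: F(X, Y, Z) = -X**3 - X**2*Y + 3*X**2*Z + 2*X*Y*Z + 2*X*Z**2 + 2*Y**3 + 3*Y**2*Z - 2*Y*Z**2 + 2*Z**3.


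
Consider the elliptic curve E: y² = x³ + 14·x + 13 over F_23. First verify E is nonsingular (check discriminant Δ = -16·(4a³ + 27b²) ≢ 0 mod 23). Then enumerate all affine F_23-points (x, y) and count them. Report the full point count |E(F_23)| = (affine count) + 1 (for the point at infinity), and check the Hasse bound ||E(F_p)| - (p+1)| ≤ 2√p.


Affine points = {(0, 6), (0, 17), (2, 7), (2, 16), (3, 6), (3, 17), (4, 8), (4, 15), (5, 1), (5, 22), (8, 4), (8, 19), (10, 7), (10, 16), (11, 7), (11, 16), (12, 0), (13, 0), (14, 3), (14, 20), (16, 3), (16, 20), (17, 9), (17, 14), (18, 5), (18, 18), (19, 10), (19, 13), (20, 6), (20, 17), (21, 0)}; affine count = 31; |E(F_23)| = 32.

Discriminant check: Δ ∝ 4a³ + 27b² = 4·14³ + 27·13² = 4·2744 + 27·169 ≡ 14 (mod 23). Nonzero ⇒ E is nonsingular.
For each x ∈ F_23, compute rhs = x³ + 14·x + 13 mod 23, then count y ∈ F_23 with y² ≡ rhs.
  x = 0: rhs = 13, matching y values: 6, 17 (2 points).
  x = 1: rhs = 5, matching y values: none (0 points).
  x = 2: rhs = 3, matching y values: 7, 16 (2 points).
  x = 3: rhs = 13, matching y values: 6, 17 (2 points).
  x = 4: rhs = 18, matching y values: 8, 15 (2 points).
  x = 5: rhs = 1, matching y values: 1, 22 (2 points).
  x = 6: rhs = 14, matching y values: none (0 points).
  x = 7: rhs = 17, matching y values: none (0 points).
  x = 8: rhs = 16, matching y values: 4, 19 (2 points).
  x = 9: rhs = 17, matching y values: none (0 points).
  x = 10: rhs = 3, matching y values: 7, 16 (2 points).
  x = 11: rhs = 3, matching y values: 7, 16 (2 points).
  x = 12: rhs = 0, matching y values: 0 (1 points).
  x = 13: rhs = 0, matching y values: 0 (1 points).
  x = 14: rhs = 9, matching y values: 3, 20 (2 points).
  x = 15: rhs = 10, matching y values: none (0 points).
  x = 16: rhs = 9, matching y values: 3, 20 (2 points).
  x = 17: rhs = 12, matching y values: 9, 14 (2 points).
  x = 18: rhs = 2, matching y values: 5, 18 (2 points).
  x = 19: rhs = 8, matching y values: 10, 13 (2 points).
  x = 20: rhs = 13, matching y values: 6, 17 (2 points).
  x = 21: rhs = 0, matching y values: 0 (1 points).
  x = 22: rhs = 21, matching y values: none (0 points).
Total affine count: 31.
Full point count |E(F_23)| = 31 + 1 = 32.
Hasse bound: |32 − (23+1)| = |8| = 8 ≤ 2√23 ≈ 9.5917 ✓.


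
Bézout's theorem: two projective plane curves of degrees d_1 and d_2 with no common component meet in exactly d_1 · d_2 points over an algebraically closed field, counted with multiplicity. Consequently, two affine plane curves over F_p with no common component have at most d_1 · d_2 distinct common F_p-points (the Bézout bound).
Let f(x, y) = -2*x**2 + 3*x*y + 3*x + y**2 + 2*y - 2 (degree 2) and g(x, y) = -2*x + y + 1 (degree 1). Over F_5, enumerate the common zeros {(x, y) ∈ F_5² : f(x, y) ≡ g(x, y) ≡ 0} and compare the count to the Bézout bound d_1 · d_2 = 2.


Common zeros: {(1, 1), (4, 2)}; count = 2; Bézout bound = 2.

deg(f) = 2, deg(g) = 1, so Bézout bound = 2.
Scan x ∈ F_5. For each x, list the y ∈ F_5 with f(x, y) ≡ 0 and those with g(x, y) ≡ 0 (mod 5); the common zeros in that column are the intersection.
  x = 0: f ≡ 0 at y ∈ ∅; g ≡ 0 at y ∈ {4}; common: ∅.
  x = 1: f ≡ 0 at y ∈ {1, 4}; g ≡ 0 at y ∈ {1}; common: {1}.
  x = 2: f ≡ 0 at y ∈ {1}; g ≡ 0 at y ∈ {3}; common: ∅.
  x = 3: f ≡ 0 at y ∈ {2}; g ≡ 0 at y ∈ {0}; common: ∅.
  x = 4: f ≡ 0 at y ∈ {2, 4}; g ≡ 0 at y ∈ {2}; common: {2}.
Collecting: common zeros = {(1, 1), (4, 2)}, so the count is 2.
Comparison with the Bézout bound: 2 ≤ 2 = deg(f)·deg(g), as expected for curves with no common component (the bound is attained).


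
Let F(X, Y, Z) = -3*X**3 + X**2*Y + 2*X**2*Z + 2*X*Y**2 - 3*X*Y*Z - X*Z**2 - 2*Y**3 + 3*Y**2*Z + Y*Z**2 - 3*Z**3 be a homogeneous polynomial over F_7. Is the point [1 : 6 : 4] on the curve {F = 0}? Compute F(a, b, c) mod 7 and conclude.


F(1,6,4) ≡ 4 (mod 7); P is NOT on the curve.

Evaluate F(1, 6, 4) term-by-term (mod 7).
  -3*X**3 ↦ -3·1·1·1 = -3
  X**2*Y ↦ 1·1·6·1 = 6
  2*X**2*Z ↦ 2·1·1·4 = 8
  2*X*Y**2 ↦ 2·1·36·1 = 72
  -3*X*Y*Z ↦ -3·1·6·4 = -72
  -X*Z**2 ↦ -1·1·1·16 = -16
  -2*Y**3 ↦ -2·1·216·1 = -432
  3*Y**2*Z ↦ 3·1·36·4 = 432
  Y*Z**2 ↦ 1·1·6·16 = 96
  -3*Z**3 ↦ -3·1·1·64 = -192
Sum: F(1, 6, 4) = (-3) + (6) + (8) + (72) + (-72) + (-16) + (-432) + (432) + (96) + (-192) = -101.
Reducing mod 7: -101 ≡ 4 (mod 7).
Since F(a, b, c) ≡ 4 ≠ 0 (mod 7), P does NOT lie on the curve.


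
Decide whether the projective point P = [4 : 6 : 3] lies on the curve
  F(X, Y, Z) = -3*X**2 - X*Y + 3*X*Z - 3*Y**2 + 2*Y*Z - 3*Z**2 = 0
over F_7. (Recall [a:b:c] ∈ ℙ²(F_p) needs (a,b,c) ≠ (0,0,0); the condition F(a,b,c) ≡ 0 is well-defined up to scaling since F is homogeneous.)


F(4,6,3) ≡ 5 (mod 7); P is NOT on the curve.

Evaluate F(4, 6, 3) term-by-term (mod 7).
  -3*X**2 ↦ -3·16·1·1 = -48
  -X*Y ↦ -1·4·6·1 = -24
  3*X*Z ↦ 3·4·1·3 = 36
  -3*Y**2 ↦ -3·1·36·1 = -108
  2*Y*Z ↦ 2·1·6·3 = 36
  -3*Z**2 ↦ -3·1·1·9 = -27
Sum: F(4, 6, 3) = (-48) + (-24) + (36) + (-108) + (36) + (-27) = -135.
Reducing mod 7: -135 ≡ 5 (mod 7).
Since F(a, b, c) ≡ 5 ≠ 0 (mod 7), P does NOT lie on the curve.


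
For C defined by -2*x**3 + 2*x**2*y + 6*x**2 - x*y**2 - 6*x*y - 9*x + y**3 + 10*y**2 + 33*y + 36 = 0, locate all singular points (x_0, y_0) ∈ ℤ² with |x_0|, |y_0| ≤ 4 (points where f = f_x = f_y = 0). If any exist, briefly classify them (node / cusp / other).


Singular points: {(0, -3)}; classification: cusp.

Compute partial derivatives:
  f_x = -6*x**2 + 4*x*y + 12*x - y**2 - 6*y - 9.
  f_y = 2*x**2 - 2*x*y - 6*x + 3*y**2 + 20*y + 33.
Scan x_0 ∈ {−4, ..., 4}. For each x_0, f_y(x_0, y) is a polynomial in y; find its integer roots y ∈ {−4, ..., 4}, then test f_x and f at those candidates.
  x = -4: f_y(-4, y) = 3*y**2 + 28*y + 89; no integer root y with |y| ≤ 4.
  x = -3: f_y(-3, y) = 3*y**2 + 26*y + 69; no integer root y with |y| ≤ 4.
  x = -2: f_y(-2, y) = 3*y**2 + 24*y + 53; no integer root y with |y| ≤ 4.
  x = -1: f_y(-1, y) = 3*y**2 + 22*y + 41; no integer root y with |y| ≤ 4.
  x = 0: f_y(0, y) = 3*y**2 + 20*y + 33; vanishes at y ∈ {-3}. (0, -3): f_x = 0, f = 0 — SINGULAR.
  x = 1: f_y(1, y) = 3*y**2 + 18*y + 29; no integer root y with |y| ≤ 4.
  x = 2: f_y(2, y) = 3*y**2 + 16*y + 29; no integer root y with |y| ≤ 4.
  x = 3: f_y(3, y) = 3*y**2 + 14*y + 33; no integer root y with |y| ≤ 4.
  x = 4: f_y(4, y) = 3*y**2 + 12*y + 41; no integer root y with |y| ≤ 4.
Only singular point on the grid: (0, -3).
Classify: substitute x = 0 + u, y = -3 + v and expand: f = -2*u**3 + 2*u**2*v - u*v**2 + v**3 + v**2.
No constant or linear terms (consistent with a singular point). Quadratic part: v**2. Cubic part: -2*u**3 + 2*u**2*v - u*v**2 + v**3.
The quadratic part v**2 is a perfect square, so there is a single (double) tangent line v = 0, i.e. y = -3. Restricting the cubic part to that line (v = 0) leaves -2*u**3 ≠ 0, so f is not divisible by v and the branch is v² ≈ 2*u**3 to lowest order — this is a cusp.
Classification: cusp.


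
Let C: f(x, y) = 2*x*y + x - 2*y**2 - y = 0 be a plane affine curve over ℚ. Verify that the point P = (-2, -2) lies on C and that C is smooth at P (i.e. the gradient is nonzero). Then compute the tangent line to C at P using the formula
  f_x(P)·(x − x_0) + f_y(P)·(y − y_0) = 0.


Tangent line at P: -3*x + 3*y = 0.

Step 1: f(-2, -2) = 0, so P lies on C.
Step 2: partial derivatives
  f_x(x, y) = 2*y + 1, f_y(x, y) = 2*x - 4*y - 1.
  f_x(P) = -3, f_y(P) = 3 (gradient nonzero, so P is smooth).
Step 3: tangent line at P: -3·(x − -2) + 3·(y − -2) = 0.
Expanding: -3*x + 3*y = 0.


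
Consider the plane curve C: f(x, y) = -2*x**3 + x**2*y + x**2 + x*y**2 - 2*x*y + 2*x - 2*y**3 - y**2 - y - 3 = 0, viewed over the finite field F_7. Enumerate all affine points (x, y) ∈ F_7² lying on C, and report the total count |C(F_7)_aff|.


Affine F_7-points: {(0, 1), (2, 6), (3, 0), (6, 4)}; count = 4.

For each of the 49 pairs (x, y) ∈ F_7², evaluate f(x, y) mod 7. Record the zeros.
  x = 0: [0↦4, 1↦0, 2↦3, 3↦1, 4↦3, 5↦4, 6↦6]  zeros at y ∈ {1}
  x = 1: [0↦5, 1↦1, 2↦6, 3↦1, 4↦2, 5↦4, 6↦2]  zeros at y ∈ ∅
  x = 2: [0↦3, 1↦1, 2↦3, 3↦4, 4↦6, 5↦4, 6↦0]  zeros at y ∈ {6}
  x = 3: [0↦0, 1↦2, 2↦3, 3↦5, 4↦3, 5↦6, 6↦2]  zeros at y ∈ {0}
  x = 4: [0↦5, 1↦6, 2↦1, 3↦6, 4↦2, 5↦5, 6↦3]  zeros at y ∈ ∅
  x = 5: [0↦6, 1↦1, 2↦6, 3↦2, 4↦5, 5↦3, 6↦5]  zeros at y ∈ ∅
  x = 6: [0↦5, 1↦3, 2↦6, 3↦2, 4↦0, 5↦2, 6↦3]  zeros at y ∈ {4}
Collecting zeros: affine points = {(0, 1), (2, 6), (3, 0), (6, 4)}.
Total count |C(F_7)_aff| = 4.


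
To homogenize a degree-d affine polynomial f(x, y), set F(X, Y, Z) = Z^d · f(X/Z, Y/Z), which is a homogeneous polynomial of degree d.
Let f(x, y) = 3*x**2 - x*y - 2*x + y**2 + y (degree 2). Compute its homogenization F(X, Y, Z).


F(X, Y, Z) = 3*X**2 - X*Y - 2*X*Z + Y**2 + Y*Z

deg(f) = 2.
Substitute x = X/Z, y = Y/Z into f, then multiply by Z^2.
  monomial 3·x^2·y^0 ↦ 3·X^2·Y^0·Z^0.
  monomial -1·x^1·y^1 ↦ -1·X^1·Y^1·Z^0.
  monomial -2·x^1·y^0 ↦ -2·X^1·Y^0·Z^1.
  monomial 1·x^0·y^2 ↦ 1·X^0·Y^2·Z^0.
  monomial 1·x^0·y^1 ↦ 1·X^0·Y^1·Z^1.
Collecting: F(X, Y, Z) = 3*X**2 - X*Y - 2*X*Z + Y**2 + Y*Z.


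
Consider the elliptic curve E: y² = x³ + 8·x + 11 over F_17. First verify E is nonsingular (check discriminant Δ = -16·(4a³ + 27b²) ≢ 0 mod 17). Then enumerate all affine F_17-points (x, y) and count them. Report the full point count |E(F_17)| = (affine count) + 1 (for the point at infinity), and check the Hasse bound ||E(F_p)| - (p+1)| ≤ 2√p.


Affine points = {(2, 1), (2, 16), (7, 6), (7, 11), (8, 3), (8, 14), (9, 8), (9, 9), (11, 6), (11, 11), (12, 4), (12, 13), (13, 0), (15, 2), (15, 15), (16, 6), (16, 11)}; affine count = 17; |E(F_17)| = 18.

Discriminant check: Δ ∝ 4a³ + 27b² = 4·8³ + 27·11² = 4·512 + 27·121 ≡ 11 (mod 17). Nonzero ⇒ E is nonsingular.
For each x ∈ F_17, compute rhs = x³ + 8·x + 11 mod 17, then count y ∈ F_17 with y² ≡ rhs.
  x = 0: rhs = 11, matching y values: none (0 points).
  x = 1: rhs = 3, matching y values: none (0 points).
  x = 2: rhs = 1, matching y values: 1, 16 (2 points).
  x = 3: rhs = 11, matching y values: none (0 points).
  x = 4: rhs = 5, matching y values: none (0 points).
  x = 5: rhs = 6, matching y values: none (0 points).
  x = 6: rhs = 3, matching y values: none (0 points).
  x = 7: rhs = 2, matching y values: 6, 11 (2 points).
  x = 8: rhs = 9, matching y values: 3, 14 (2 points).
  x = 9: rhs = 13, matching y values: 8, 9 (2 points).
  x = 10: rhs = 3, matching y values: none (0 points).
  x = 11: rhs = 2, matching y values: 6, 11 (2 points).
  x = 12: rhs = 16, matching y values: 4, 13 (2 points).
  x = 13: rhs = 0, matching y values: 0 (1 points).
  x = 14: rhs = 11, matching y values: none (0 points).
  x = 15: rhs = 4, matching y values: 2, 15 (2 points).
  x = 16: rhs = 2, matching y values: 6, 11 (2 points).
Total affine count: 17.
Full point count |E(F_17)| = 17 + 1 = 18.
Hasse bound: |18 − (17+1)| = |0| = 0 ≤ 2√17 ≈ 8.2462 ✓.
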